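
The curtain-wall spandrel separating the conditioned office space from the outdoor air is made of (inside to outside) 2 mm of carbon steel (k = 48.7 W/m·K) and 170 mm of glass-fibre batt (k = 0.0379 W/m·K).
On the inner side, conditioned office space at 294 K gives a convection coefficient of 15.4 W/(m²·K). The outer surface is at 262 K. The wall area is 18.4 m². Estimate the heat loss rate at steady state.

Treating each layer as a thermal resistance in series:
R_inner film = 1/(h_i·A) = 1/(15.4×18.4) = 0.003529 K/W
R_carbon steel = L/(kA) = 0.002/(48.7×18.4) = 2.232×10^-6 K/W
R_glass-fibre batt = L/(kA) = 0.17/(0.0379×18.4) = 0.2438 K/W
R_total = 0.2473 K/W
Q = ΔT / R_total = 32 / 0.2473

Q ≈ 129 W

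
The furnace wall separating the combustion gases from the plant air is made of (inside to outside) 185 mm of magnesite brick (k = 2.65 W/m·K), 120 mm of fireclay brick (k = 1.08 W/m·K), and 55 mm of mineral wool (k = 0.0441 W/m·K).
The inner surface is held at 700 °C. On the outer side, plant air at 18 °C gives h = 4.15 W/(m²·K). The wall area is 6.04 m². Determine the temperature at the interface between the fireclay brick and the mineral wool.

T ≈ 626 °C

Treating each layer as a thermal resistance in series:
R_magnesite brick = L/(kA) = 0.185/(2.65×6.04) = 0.01156 K/W
R_fireclay brick = L/(kA) = 0.12/(1.08×6.04) = 0.0184 K/W
R_mineral wool = L/(kA) = 0.055/(0.0441×6.04) = 0.2065 K/W
R_outer film = 1/(h_o·A) = 1/(4.15×6.04) = 0.03989 K/W
R_total = 0.2763 K/W;  Q = ΔT/R_total = 682/0.2763 = 2468 W
T_interface = T_inner − Q·ΣR(inner→interface) = 700 − 2470×0.02995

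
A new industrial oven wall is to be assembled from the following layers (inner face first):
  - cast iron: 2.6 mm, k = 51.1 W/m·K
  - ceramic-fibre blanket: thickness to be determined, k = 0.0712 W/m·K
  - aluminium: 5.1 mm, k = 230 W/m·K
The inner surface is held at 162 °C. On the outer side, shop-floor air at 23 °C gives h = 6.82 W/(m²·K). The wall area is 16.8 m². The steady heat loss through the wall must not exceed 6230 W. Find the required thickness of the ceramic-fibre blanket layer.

L ≈ 16.2 mm

Thermal resistances in series:
R_cast iron = L/(kA) = 0.0026/(51.1×16.8) = 3.029×10^-6 K/W
R_aluminium = L/(kA) = 0.0051/(230×16.8) = 1.32×10^-6 K/W
R_outer film = 1/(h_o·A) = 1/(6.82×16.8) = 0.008728 K/W
Sum of the known resistances R_other = 0.008732 K/W
Required total resistance R_tot = ΔT/Q_allow = 139/6230 = 0.02231 K/W
R_ceramic-fibre blanket = R_tot − R_other = 0.01358 K/W
L = R·k·A = 0.01358×0.0712×16.8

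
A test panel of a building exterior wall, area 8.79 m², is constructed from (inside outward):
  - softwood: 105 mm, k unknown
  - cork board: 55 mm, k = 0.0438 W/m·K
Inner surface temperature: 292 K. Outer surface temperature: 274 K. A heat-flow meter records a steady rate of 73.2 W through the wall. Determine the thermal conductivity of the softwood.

Model the wall as resistances in series:
R_cork board = L/(kA) = 0.055/(0.0438×8.79) = 0.1429 K/W
Sum of known resistances R_other = 0.1429 K/W
Total R = ΔT/Q = 18/73.2 = 0.2459 K/W
R_softwood = R_total − R_other = 0.103 K/W
k = L/(R·A) = 0.105/(0.103×8.79)

k ≈ 0.116 W/(m·K)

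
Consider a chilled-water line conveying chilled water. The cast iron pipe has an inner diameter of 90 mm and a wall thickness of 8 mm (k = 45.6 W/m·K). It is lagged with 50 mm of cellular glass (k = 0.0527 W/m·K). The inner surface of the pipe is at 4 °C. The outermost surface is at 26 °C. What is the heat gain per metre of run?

For a radial system each layer contributes R = ln(r_out/r_in)/(2πkL); films add R = 1/(hA).
R_cast iron pipe wall = ln(53/45)/(2π×45.6×1) = 5.711×10^-4 K/W
R_cellular glass = ln(103/53)/(2π×0.0527×1) = 2.007 K/W
R_total = 2.007 K/W
Q = ΔT/R_total = 22/2.007

q′ ≈ 11 W/m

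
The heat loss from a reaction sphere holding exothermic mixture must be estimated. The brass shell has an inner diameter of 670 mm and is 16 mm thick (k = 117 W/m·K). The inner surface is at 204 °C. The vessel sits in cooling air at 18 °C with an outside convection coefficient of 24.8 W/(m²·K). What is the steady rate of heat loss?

For a spherical shell R = (1/r₁ − 1/r₂)/(4πk); film R = 1/(h·4πr²). In series:
R_brass shell = (1/0.335 − 1/0.351)/(4π×117) = 9.255×10^-5 K/W
R_outer film = 1/(h·4πr_o²) = 1/(24.8×4π×0.351²) = 0.02604 K/W
R_total = 0.02614 K/W
Q = ΔT/R_total = 186/0.02614

Q ≈ 7120 W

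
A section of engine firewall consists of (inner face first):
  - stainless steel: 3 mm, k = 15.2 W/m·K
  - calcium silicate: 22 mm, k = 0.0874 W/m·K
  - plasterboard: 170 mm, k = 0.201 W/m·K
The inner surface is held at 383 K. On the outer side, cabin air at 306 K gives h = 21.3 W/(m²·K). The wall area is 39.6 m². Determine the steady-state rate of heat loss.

Q ≈ 2660 W

Using the resistance-network approach (series):
R_stainless steel = L/(kA) = 0.003/(15.2×39.6) = 4.984×10^-6 K/W
R_calcium silicate = L/(kA) = 0.022/(0.0874×39.6) = 0.006356 K/W
R_plasterboard = L/(kA) = 0.17/(0.201×39.6) = 0.02136 K/W
R_outer film = 1/(h_o·A) = 1/(21.3×39.6) = 0.001186 K/W
R_total = 0.0289 K/W
Q = ΔT / R_total = 77 / 0.0289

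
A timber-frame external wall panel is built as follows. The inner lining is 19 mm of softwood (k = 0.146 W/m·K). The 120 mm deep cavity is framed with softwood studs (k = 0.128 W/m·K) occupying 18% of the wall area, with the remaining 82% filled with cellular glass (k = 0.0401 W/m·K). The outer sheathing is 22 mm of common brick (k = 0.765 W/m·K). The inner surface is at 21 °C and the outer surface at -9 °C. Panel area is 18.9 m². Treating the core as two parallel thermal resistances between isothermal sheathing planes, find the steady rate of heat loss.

Sheathing layers in series; stud and cavity paths in parallel between them.
R_inner = 0.019/(0.146×18.9) = 0.006886 K/W
R_stud  = 0.12/(0.128×0.18×18.9) = 0.2756 K/W
R_cav   = 0.12/(0.0401×0.82×18.9) = 0.1931 K/W
1/R_core = 1/R_stud + 1/R_cav → R_core = 0.1135 K/W
R_outer = 0.022/(0.765×18.9) = 0.001522 K/W
R_total = 0.1219 K/W
Q = ΔT/R_total = 30/0.1219

Q ≈ 246 W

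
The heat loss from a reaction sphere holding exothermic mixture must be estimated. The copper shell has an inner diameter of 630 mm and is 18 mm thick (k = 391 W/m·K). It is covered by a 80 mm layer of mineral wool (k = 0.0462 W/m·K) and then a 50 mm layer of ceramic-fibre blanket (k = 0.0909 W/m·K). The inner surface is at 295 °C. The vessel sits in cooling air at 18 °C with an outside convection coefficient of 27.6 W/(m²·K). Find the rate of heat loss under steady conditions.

Q ≈ 223 W

Each spherical layer contributes R = (1/r_i − 1/r_o)/(4πk):
R_copper shell = (1/0.315 − 1/0.333)/(4π×391) = 3.492×10^-5 K/W
R_mineral wool = (1/0.333 − 1/0.413)/(4π×0.0462) = 1.002 K/W
R_ceramic-fibre blanket = (1/0.413 − 1/0.463)/(4π×0.0909) = 0.2289 K/W
R_outer film = 1/(h·4πr_o²) = 1/(27.6×4π×0.463²) = 0.01345 K/W
R_total = 1.244 K/W
Q = ΔT/R_total = 277/1.244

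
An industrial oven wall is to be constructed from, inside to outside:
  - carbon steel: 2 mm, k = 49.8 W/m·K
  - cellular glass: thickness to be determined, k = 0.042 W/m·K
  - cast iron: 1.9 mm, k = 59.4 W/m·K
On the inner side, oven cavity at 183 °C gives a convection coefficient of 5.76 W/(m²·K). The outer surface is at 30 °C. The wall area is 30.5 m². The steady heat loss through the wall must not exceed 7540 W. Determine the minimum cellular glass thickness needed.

L ≈ 18.7 mm

Model the wall as resistances in series:
R_inner film = 1/(h_i·A) = 1/(5.76×30.5) = 0.005692 K/W
R_carbon steel = L/(kA) = 0.002/(49.8×30.5) = 1.317×10^-6 K/W
R_cast iron = L/(kA) = 0.0019/(59.4×30.5) = 1.049×10^-6 K/W
Sum of the known resistances R_other = 0.005695 K/W
Required total resistance R_tot = ΔT/Q_allow = 153/7540 = 0.02029 K/W
R_cellular glass = R_tot − R_other = 0.0146 K/W
L = R·k·A = 0.0146×0.042×30.5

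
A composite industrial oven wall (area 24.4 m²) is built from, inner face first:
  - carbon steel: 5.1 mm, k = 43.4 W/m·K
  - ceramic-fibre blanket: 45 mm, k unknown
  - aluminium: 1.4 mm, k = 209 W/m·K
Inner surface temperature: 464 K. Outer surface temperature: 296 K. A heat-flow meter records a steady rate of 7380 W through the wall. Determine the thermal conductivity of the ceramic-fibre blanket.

k ≈ 0.081 W/(m·K)

Thermal resistances in series:
R_carbon steel = L/(kA) = 0.0051/(43.4×24.4) = 4.816×10^-6 K/W
R_aluminium = L/(kA) = 0.0014/(209×24.4) = 2.745×10^-7 K/W
Sum of known resistances R_other = 5.091×10^-6 K/W
Total R = ΔT/Q = 168/7380 = 0.02276 K/W
R_ceramic-fibre blanket = R_total − R_other = 0.02276 K/W
k = L/(R·A) = 0.045/(0.02276×24.4)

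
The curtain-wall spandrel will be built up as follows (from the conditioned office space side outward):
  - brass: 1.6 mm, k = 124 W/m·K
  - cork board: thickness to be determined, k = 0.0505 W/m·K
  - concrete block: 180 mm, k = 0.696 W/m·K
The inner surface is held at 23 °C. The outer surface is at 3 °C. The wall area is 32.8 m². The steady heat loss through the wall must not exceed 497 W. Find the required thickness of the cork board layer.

Thermal resistances in series:
R_brass = L/(kA) = 0.0016/(124×32.8) = 3.934×10^-7 K/W
R_concrete block = L/(kA) = 0.18/(0.696×32.8) = 0.007885 K/W
Sum of the known resistances R_other = 0.007885 K/W
Required total resistance R_tot = ΔT/Q_allow = 20/497 = 0.04024 K/W
R_cork board = R_tot − R_other = 0.03236 K/W
L = R·k·A = 0.03236×0.0505×32.8

L ≈ 53.6 mm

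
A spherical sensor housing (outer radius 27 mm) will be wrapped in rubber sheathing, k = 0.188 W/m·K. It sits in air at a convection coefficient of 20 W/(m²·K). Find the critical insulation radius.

For a sphere r_cr = 2k/h = 2×0.188/20
r_cr = 18.8 mm; since the bare radius (27 mm) is above r_cr, any added insulation will reduce heat loss.

r_cr ≈ 18.8 mm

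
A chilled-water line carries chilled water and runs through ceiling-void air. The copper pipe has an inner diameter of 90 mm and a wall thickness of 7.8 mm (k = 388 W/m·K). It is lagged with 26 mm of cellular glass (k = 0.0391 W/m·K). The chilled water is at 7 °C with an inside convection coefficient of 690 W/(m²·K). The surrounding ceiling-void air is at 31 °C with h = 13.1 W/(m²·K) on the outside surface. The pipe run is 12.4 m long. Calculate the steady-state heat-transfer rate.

Q ≈ 166 W

Per-layer cylindrical resistances, series-summed:
R_inner film = 1/(h_i·2πr₁L) = 1/(690×2π×0.045×12.4) = 4.134×10^-4 K/W
R_copper pipe wall = ln(52.8/45)/(2π×388×12.4) = 5.288×10^-6 K/W
R_cellular glass = ln(78.8/52.8)/(2π×0.0391×12.4) = 0.1314 K/W
R_outer film = 1/(h_o·2πr_oL) = 1/(13.1×2π×0.0788×12.4) = 0.01243 K/W
R_total = 0.1443 K/W
Q = ΔT/R_total = 24/0.1443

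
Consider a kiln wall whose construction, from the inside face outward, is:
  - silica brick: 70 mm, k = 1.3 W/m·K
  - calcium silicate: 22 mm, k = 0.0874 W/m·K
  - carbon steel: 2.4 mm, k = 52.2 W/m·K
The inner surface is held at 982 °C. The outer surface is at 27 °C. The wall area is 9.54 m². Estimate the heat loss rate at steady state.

Thermal resistances in series:
R_silica brick = L/(kA) = 0.07/(1.3×9.54) = 0.005644 K/W
R_calcium silicate = L/(kA) = 0.022/(0.0874×9.54) = 0.02639 K/W
R_carbon steel = L/(kA) = 0.0024/(52.2×9.54) = 4.819×10^-6 K/W
R_total = 0.03203 K/W
Q = ΔT / R_total = 955 / 0.03203

Q ≈ 29800 W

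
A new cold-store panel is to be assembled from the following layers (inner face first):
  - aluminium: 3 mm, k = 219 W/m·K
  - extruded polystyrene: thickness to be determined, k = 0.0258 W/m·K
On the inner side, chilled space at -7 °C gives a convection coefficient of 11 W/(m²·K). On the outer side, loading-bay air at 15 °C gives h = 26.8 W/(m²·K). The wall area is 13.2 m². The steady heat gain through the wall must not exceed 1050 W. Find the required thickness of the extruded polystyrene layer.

L ≈ 3.83 mm

Treating each layer as a thermal resistance in series:
R_inner film = 1/(h_i·A) = 1/(11×13.2) = 0.006887 K/W
R_aluminium = L/(kA) = 0.003/(219×13.2) = 1.038×10^-6 K/W
R_outer film = 1/(h_o·A) = 1/(26.8×13.2) = 0.002827 K/W
Sum of the known resistances R_other = 0.009715 K/W
Required total resistance R_tot = ΔT/Q_allow = 22/1050 = 0.02095 K/W
R_extruded polystyrene = R_tot − R_other = 0.01124 K/W
L = R·k·A = 0.01124×0.0258×13.2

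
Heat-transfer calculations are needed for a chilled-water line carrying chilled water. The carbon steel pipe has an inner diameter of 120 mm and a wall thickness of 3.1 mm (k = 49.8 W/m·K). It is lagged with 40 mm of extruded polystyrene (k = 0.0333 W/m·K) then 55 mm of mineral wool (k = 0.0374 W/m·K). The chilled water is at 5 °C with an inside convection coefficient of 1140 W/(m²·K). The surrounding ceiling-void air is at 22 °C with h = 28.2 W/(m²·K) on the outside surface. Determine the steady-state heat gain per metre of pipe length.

Treating each annulus and film as a series resistance:
R_inner film = 1/(h_i·2πr₁L) = 1/(1140×2π×0.06×1) = 0.002327 K/W
R_carbon steel pipe wall = ln(63.1/60)/(2π×49.8×1) = 1.61×10^-4 K/W
R_extruded polystyrene = ln(103.1/63.1)/(2π×0.0333×1) = 2.347 K/W
R_mineral wool = ln(158.1/103.1)/(2π×0.0374×1) = 1.819 K/W
R_outer film = 1/(h_o·2πr_oL) = 1/(28.2×2π×0.1581×1) = 0.0357 K/W
R_total = 4.204 K/W
Q = ΔT/R_total = 17/4.204

q′ ≈ 4.04 W/m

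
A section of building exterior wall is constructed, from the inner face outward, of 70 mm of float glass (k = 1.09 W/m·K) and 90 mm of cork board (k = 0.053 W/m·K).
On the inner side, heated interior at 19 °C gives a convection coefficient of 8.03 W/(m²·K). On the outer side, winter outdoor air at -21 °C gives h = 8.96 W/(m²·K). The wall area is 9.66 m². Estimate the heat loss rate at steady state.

Q ≈ 193 W

Thermal resistances in series:
R_inner film = 1/(h_i·A) = 1/(8.03×9.66) = 0.01289 K/W
R_float glass = L/(kA) = 0.07/(1.09×9.66) = 0.006648 K/W
R_cork board = L/(kA) = 0.09/(0.053×9.66) = 0.1758 K/W
R_outer film = 1/(h_o·A) = 1/(8.96×9.66) = 0.01155 K/W
R_total = 0.2069 K/W
Q = ΔT / R_total = 40 / 0.2069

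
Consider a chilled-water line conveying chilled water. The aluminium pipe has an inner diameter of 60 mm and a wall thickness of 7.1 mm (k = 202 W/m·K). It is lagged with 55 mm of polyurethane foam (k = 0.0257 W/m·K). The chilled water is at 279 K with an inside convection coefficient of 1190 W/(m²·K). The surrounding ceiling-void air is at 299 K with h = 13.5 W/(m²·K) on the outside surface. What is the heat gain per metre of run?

q′ ≈ 3.47 W/m

Per-layer cylindrical resistances, series-summed:
R_inner film = 1/(h_i·2πr₁L) = 1/(1190×2π×0.03×1) = 0.004458 K/W
R_aluminium pipe wall = ln(37.1/30)/(2π×202×1) = 1.674×10^-4 K/W
R_polyurethane foam = ln(92.1/37.1)/(2π×0.0257×1) = 5.631 K/W
R_outer film = 1/(h_o·2πr_oL) = 1/(13.5×2π×0.0921×1) = 0.128 K/W
R_total = 5.763 K/W
Q = ΔT/R_total = 20/5.763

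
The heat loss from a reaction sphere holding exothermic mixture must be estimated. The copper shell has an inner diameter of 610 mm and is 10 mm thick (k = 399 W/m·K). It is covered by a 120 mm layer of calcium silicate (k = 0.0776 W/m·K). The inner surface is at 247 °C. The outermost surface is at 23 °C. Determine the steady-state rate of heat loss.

Spherical conduction: R = (1/r_in − 1/r_out)/(4πk) per layer; series-sum.
R_copper shell = (1/0.305 − 1/0.315)/(4π×399) = 2.076×10^-5 K/W
R_calcium silicate = (1/0.315 − 1/0.435)/(4π×0.0776) = 0.8981 K/W
R_total = 0.8981 K/W
Q = ΔT/R_total = 224/0.8981

Q ≈ 249 W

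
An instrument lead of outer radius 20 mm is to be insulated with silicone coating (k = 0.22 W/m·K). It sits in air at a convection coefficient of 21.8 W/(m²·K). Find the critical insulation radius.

r_cr ≈ 10.1 mm

For a cylinder r_cr = k/h = 0.22/21.8
r_cr = 10.1 mm; since the bare radius (20 mm) is above r_cr, any added insulation will reduce heat loss.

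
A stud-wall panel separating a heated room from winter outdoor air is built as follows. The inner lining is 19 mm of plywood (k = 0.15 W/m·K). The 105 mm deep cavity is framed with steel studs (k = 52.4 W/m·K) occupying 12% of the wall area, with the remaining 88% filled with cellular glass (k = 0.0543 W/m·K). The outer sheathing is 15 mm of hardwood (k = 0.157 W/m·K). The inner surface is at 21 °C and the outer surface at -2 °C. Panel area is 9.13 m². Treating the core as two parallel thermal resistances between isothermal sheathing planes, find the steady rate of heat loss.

Q ≈ 879 W

Sheathing layers in series; stud and cavity paths in parallel between them.
R_inner = 0.019/(0.15×9.13) = 0.01387 K/W
R_stud  = 0.105/(52.4×0.12×9.13) = 0.001829 K/W
R_cav   = 0.105/(0.0543×0.88×9.13) = 0.2407 K/W
1/R_core = 1/R_stud + 1/R_cav → R_core = 0.001815 K/W
R_outer = 0.015/(0.157×9.13) = 0.01046 K/W
R_total = 0.02615 K/W
Q = ΔT/R_total = 23/0.02615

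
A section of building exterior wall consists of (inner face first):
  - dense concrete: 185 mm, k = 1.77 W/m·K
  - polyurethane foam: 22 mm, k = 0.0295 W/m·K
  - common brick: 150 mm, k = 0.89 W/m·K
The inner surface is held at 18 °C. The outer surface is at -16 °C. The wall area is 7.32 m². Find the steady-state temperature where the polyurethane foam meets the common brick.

T ≈ -10.4 °C

Using the resistance-network approach (series):
R_dense concrete = L/(kA) = 0.185/(1.77×7.32) = 0.01428 K/W
R_polyurethane foam = L/(kA) = 0.022/(0.0295×7.32) = 0.1019 K/W
R_common brick = L/(kA) = 0.15/(0.89×7.32) = 0.02302 K/W
R_total = 0.1392 K/W;  Q = ΔT/R_total = 34/0.1392 = 244.3 W
T_interface = T_inner − Q·ΣR(inner→interface) = 18 − 244×0.1162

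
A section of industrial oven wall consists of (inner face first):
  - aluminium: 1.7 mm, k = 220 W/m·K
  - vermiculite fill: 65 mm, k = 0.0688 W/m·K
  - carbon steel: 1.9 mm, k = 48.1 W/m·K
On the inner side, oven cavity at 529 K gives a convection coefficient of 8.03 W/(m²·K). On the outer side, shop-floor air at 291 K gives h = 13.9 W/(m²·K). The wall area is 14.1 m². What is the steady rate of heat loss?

Using the resistance-network approach (series):
R_inner film = 1/(h_i·A) = 1/(8.03×14.1) = 0.008832 K/W
R_aluminium = L/(kA) = 0.0017/(220×14.1) = 5.48×10^-7 K/W
R_vermiculite fill = L/(kA) = 0.065/(0.0688×14.1) = 0.067 K/W
R_carbon steel = L/(kA) = 0.0019/(48.1×14.1) = 2.801×10^-6 K/W
R_outer film = 1/(h_o·A) = 1/(13.9×14.1) = 0.005102 K/W
R_total = 0.08094 K/W
Q = ΔT / R_total = 238 / 0.08094

Q ≈ 2940 W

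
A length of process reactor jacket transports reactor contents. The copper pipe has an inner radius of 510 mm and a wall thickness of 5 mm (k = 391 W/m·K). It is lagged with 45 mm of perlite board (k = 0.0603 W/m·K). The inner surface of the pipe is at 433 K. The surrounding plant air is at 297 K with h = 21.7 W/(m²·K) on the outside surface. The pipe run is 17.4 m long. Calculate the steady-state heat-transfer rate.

Q ≈ 10100 W

Treating each annulus and film as a series resistance:
R_copper pipe wall = ln(515/510)/(2π×391×17.4) = 2.282×10^-7 K/W
R_perlite board = ln(560/515)/(2π×0.0603×17.4) = 0.01271 K/W
R_outer film = 1/(h_o·2πr_oL) = 1/(21.7×2π×0.56×17.4) = 7.527×10^-4 K/W
R_total = 0.01346 K/W
Q = ΔT/R_total = 136/0.01346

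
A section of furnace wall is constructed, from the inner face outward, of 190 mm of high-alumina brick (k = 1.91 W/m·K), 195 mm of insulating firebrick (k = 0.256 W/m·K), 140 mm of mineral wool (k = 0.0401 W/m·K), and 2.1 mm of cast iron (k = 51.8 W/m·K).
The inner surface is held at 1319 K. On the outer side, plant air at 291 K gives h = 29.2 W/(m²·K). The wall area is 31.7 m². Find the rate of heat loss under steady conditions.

Q ≈ 7430 W

Model the wall as resistances in series:
R_high-alumina brick = L/(kA) = 0.19/(1.91×31.7) = 0.003138 K/W
R_insulating firebrick = L/(kA) = 0.195/(0.256×31.7) = 0.02403 K/W
R_mineral wool = L/(kA) = 0.14/(0.0401×31.7) = 0.1101 K/W
R_cast iron = L/(kA) = 0.0021/(51.8×31.7) = 1.279×10^-6 K/W
R_outer film = 1/(h_o·A) = 1/(29.2×31.7) = 0.00108 K/W
R_total = 0.1384 K/W
Q = ΔT / R_total = 1028 / 0.1384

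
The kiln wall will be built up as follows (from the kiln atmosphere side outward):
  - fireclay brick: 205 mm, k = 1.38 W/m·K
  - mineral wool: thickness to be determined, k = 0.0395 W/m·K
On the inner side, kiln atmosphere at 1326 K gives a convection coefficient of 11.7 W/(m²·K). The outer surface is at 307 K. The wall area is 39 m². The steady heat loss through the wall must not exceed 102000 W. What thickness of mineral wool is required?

Treating each layer as a thermal resistance in series:
R_inner film = 1/(h_i·A) = 1/(11.7×39) = 0.002192 K/W
R_fireclay brick = L/(kA) = 0.205/(1.38×39) = 0.003809 K/W
Sum of the known resistances R_other = 0.006001 K/W
Required total resistance R_tot = ΔT/Q_allow = 1019/102000 = 0.00999 K/W
R_mineral wool = R_tot − R_other = 0.00399 K/W
L = R·k·A = 0.00399×0.0395×39

L ≈ 6.15 mm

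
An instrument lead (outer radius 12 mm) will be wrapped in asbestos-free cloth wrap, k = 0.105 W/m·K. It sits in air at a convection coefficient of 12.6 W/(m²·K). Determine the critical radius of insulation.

r_cr ≈ 8.33 mm

For a cylinder r_cr = k/h = 0.105/12.6
r_cr = 8.33 mm; since the bare radius (12 mm) is above r_cr, any added insulation will reduce heat loss.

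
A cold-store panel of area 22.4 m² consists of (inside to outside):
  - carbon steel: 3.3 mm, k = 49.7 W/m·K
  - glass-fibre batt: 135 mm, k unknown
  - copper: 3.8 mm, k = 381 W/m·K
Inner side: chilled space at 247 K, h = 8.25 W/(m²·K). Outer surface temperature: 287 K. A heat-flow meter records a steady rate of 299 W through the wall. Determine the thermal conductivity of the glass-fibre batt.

Model the wall as resistances in series:
R_inner film = 1/(h_i·A) = 1/(8.25×22.4) = 0.005411 K/W
R_carbon steel = L/(kA) = 0.0033/(49.7×22.4) = 2.964×10^-6 K/W
R_copper = L/(kA) = 0.0038/(381×22.4) = 4.453×10^-7 K/W
Sum of known resistances R_other = 0.005415 K/W
Total R = ΔT/Q = 40/299 = 0.1338 K/W
R_glass-fibre batt = R_total − R_other = 0.1284 K/W
k = L/(R·A) = 0.135/(0.1284×22.4)

k ≈ 0.047 W/(m·K)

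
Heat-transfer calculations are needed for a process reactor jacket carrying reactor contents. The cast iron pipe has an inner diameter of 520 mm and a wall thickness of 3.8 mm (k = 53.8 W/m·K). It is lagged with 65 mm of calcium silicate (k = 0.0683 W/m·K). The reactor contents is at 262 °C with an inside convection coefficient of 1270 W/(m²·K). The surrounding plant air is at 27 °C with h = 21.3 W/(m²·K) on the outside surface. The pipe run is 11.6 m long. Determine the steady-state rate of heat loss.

Radial resistances (cylindrical: R_cond = ln(r_o/r_i)/(2πkL), R_conv = 1/(h·2πrL)):
R_inner film = 1/(h_i·2πr₁L) = 1/(1270×2π×0.26×11.6) = 4.155×10^-5 K/W
R_cast iron pipe wall = ln(263.8/260)/(2π×53.8×11.6) = 3.7×10^-6 K/W
R_calcium silicate = ln(328.8/263.8)/(2π×0.0683×11.6) = 0.04425 K/W
R_outer film = 1/(h_o·2πr_oL) = 1/(21.3×2π×0.3288×11.6) = 0.001959 K/W
R_total = 0.04625 K/W
Q = ΔT/R_total = 235/0.04625

Q ≈ 5080 W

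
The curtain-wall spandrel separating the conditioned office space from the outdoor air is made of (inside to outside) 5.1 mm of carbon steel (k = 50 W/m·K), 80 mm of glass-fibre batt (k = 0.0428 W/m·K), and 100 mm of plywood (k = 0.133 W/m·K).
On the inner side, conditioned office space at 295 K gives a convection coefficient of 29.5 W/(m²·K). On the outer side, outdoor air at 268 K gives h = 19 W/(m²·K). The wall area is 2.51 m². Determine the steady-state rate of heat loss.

Thermal resistances in series:
R_inner film = 1/(h_i·A) = 1/(29.5×2.51) = 0.01351 K/W
R_carbon steel = L/(kA) = 0.0051/(50×2.51) = 4.064×10^-5 K/W
R_glass-fibre batt = L/(kA) = 0.08/(0.0428×2.51) = 0.7447 K/W
R_plywood = L/(kA) = 0.1/(0.133×2.51) = 0.2996 K/W
R_outer film = 1/(h_o·A) = 1/(19×2.51) = 0.02097 K/W
R_total = 1.079 K/W
Q = ΔT / R_total = 27 / 1.079

Q ≈ 25 W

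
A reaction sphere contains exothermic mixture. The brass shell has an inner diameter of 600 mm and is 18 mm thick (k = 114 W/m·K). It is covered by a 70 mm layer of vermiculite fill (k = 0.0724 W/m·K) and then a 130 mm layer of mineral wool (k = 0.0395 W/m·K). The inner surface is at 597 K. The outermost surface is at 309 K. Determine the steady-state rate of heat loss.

Q ≈ 149 W

For a spherical shell R = (1/r₁ − 1/r₂)/(4πk); film R = 1/(h·4πr²). In series:
R_brass shell = (1/0.3 − 1/0.318)/(4π×114) = 1.317×10^-4 K/W
R_vermiculite fill = (1/0.318 − 1/0.388)/(4π×0.0724) = 0.6236 K/W
R_mineral wool = (1/0.388 − 1/0.518)/(4π×0.0395) = 1.303 K/W
R_total = 1.927 K/W
Q = ΔT/R_total = 288/1.927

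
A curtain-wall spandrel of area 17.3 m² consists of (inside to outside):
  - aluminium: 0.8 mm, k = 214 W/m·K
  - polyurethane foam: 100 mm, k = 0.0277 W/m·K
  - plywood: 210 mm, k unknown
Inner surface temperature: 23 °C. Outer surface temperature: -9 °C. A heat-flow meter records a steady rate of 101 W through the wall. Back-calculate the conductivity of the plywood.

k ≈ 0.112 W/(m·K)

Treating each layer as a thermal resistance in series:
R_aluminium = L/(kA) = 0.0008/(214×17.3) = 2.161×10^-7 K/W
R_polyurethane foam = L/(kA) = 0.1/(0.0277×17.3) = 0.2087 K/W
Sum of known resistances R_other = 0.2087 K/W
Total R = ΔT/Q = 32/101 = 0.3168 K/W
R_plywood = R_total − R_other = 0.1082 K/W
k = L/(R·A) = 0.21/(0.1082×17.3)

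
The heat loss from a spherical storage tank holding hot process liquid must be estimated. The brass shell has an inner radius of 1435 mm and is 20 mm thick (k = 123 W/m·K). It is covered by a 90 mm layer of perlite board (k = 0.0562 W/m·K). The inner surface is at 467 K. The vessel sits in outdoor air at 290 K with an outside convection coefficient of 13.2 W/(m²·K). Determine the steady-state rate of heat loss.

Q ≈ 2990 W

Spherical conduction: R = (1/r_in − 1/r_out)/(4πk) per layer; series-sum.
R_brass shell = (1/1.435 − 1/1.455)/(4π×123) = 6.197×10^-6 K/W
R_perlite board = (1/1.455 − 1/1.545)/(4π×0.0562) = 0.05669 K/W
R_outer film = 1/(h·4πr_o²) = 1/(13.2×4π×1.545²) = 0.002526 K/W
R_total = 0.05922 K/W
Q = ΔT/R_total = 177/0.05922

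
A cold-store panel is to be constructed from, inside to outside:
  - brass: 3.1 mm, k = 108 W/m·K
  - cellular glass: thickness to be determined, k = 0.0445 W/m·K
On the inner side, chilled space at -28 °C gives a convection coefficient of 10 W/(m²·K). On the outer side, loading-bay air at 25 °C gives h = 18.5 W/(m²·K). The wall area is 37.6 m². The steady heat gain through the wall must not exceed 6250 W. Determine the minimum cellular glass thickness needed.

Model the wall as resistances in series:
R_inner film = 1/(h_i·A) = 1/(10×37.6) = 0.00266 K/W
R_brass = L/(kA) = 0.0031/(108×37.6) = 7.634×10^-7 K/W
R_outer film = 1/(h_o·A) = 1/(18.5×37.6) = 0.001438 K/W
Sum of the known resistances R_other = 0.004098 K/W
Required total resistance R_tot = ΔT/Q_allow = 53/6250 = 0.00848 K/W
R_cellular glass = R_tot − R_other = 0.004382 K/W
L = R·k·A = 0.004382×0.0445×37.6

L ≈ 7.33 mm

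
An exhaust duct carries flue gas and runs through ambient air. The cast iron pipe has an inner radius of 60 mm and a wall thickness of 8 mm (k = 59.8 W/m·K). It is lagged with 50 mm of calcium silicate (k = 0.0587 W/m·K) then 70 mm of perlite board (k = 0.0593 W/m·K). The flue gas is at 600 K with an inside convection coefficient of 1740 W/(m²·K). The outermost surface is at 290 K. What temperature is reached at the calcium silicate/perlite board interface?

Cylindrical conduction, so R = ln(r₂/r₁)/(2πkL) per layer, in series:
R_inner film = 1/(h_i·2πr₁L) = 1/(1740×2π×0.06×1) = 0.001524 K/W
R_cast iron pipe wall = ln(68/60)/(2π×59.8×1) = 3.331×10^-4 K/W
R_calcium silicate = ln(118/68)/(2π×0.0587×1) = 1.494 K/W
R_perlite board = ln(188/118)/(2π×0.0593×1) = 1.25 K/W
R_total = 2.746 K/W
Q = ΔT/R_total = 310/2.746
Q = 113 W/m
T_interface = T_inner − Q·ΣR(inner→interface) = 600 − 113×1.496

T ≈ 431 K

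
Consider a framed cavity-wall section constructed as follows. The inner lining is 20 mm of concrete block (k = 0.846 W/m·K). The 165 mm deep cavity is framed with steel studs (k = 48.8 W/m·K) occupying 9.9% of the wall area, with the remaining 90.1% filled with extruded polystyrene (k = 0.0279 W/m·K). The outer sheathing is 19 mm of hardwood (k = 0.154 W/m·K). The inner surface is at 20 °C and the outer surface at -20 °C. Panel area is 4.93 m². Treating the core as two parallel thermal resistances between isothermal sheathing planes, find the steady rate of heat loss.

Sheathing layers in series; stud and cavity paths in parallel between them.
R_inner = 0.02/(0.846×4.93) = 0.004795 K/W
R_stud  = 0.165/(48.8×0.099×4.93) = 0.006928 K/W
R_cav   = 0.165/(0.0279×0.901×4.93) = 1.331 K/W
1/R_core = 1/R_stud + 1/R_cav → R_core = 0.006892 K/W
R_outer = 0.019/(0.154×4.93) = 0.02503 K/W
R_total = 0.03671 K/W
Q = ΔT/R_total = 40/0.03671

Q ≈ 1090 W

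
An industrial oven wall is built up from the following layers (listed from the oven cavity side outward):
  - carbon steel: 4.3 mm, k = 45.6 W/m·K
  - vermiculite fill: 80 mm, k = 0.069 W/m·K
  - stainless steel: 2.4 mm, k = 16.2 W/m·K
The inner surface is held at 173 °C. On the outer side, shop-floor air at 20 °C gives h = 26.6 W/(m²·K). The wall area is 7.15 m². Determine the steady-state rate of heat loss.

Q ≈ 914 W

Series thermal resistances:
R_carbon steel = L/(kA) = 0.0043/(45.6×7.15) = 1.319×10^-5 K/W
R_vermiculite fill = L/(kA) = 0.08/(0.069×7.15) = 0.1622 K/W
R_stainless steel = L/(kA) = 0.0024/(16.2×7.15) = 2.072×10^-5 K/W
R_outer film = 1/(h_o·A) = 1/(26.6×7.15) = 0.005258 K/W
R_total = 0.1674 K/W
Q = ΔT / R_total = 153 / 0.1674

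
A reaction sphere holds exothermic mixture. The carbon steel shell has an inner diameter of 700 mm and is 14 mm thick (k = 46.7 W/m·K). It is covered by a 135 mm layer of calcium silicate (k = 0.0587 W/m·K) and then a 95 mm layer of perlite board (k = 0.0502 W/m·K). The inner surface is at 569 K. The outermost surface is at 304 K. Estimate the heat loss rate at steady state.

Spherical conduction: R = (1/r_in − 1/r_out)/(4πk) per layer; series-sum.
R_carbon steel shell = (1/0.35 − 1/0.364)/(4π×46.7) = 1.873×10^-4 K/W
R_calcium silicate = (1/0.364 − 1/0.499)/(4π×0.0587) = 1.008 K/W
R_perlite board = (1/0.499 − 1/0.594)/(4π×0.0502) = 0.5081 K/W
R_total = 1.516 K/W
Q = ΔT/R_total = 265/1.516

Q ≈ 175 W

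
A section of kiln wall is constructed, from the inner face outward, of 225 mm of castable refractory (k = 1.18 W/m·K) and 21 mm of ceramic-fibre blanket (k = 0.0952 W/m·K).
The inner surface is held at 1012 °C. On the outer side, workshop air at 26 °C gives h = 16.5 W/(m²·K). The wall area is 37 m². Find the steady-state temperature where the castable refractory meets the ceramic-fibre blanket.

T ≈ 614 °C

Treating each layer as a thermal resistance in series:
R_castable refractory = L/(kA) = 0.225/(1.18×37) = 0.005153 K/W
R_ceramic-fibre blanket = L/(kA) = 0.021/(0.0952×37) = 0.005962 K/W
R_outer film = 1/(h_o·A) = 1/(16.5×37) = 0.001638 K/W
R_total = 0.01275 K/W;  Q = ΔT/R_total = 986/0.01275 = 77310 W
T_interface = T_inner − Q·ΣR(inner→interface) = 1012 − 77300×0.005153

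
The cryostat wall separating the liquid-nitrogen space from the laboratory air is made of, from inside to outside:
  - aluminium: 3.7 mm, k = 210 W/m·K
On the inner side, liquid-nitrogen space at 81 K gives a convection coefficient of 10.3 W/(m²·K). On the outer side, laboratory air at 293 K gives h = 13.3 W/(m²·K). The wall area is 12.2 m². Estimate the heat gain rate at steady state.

Treating each layer as a thermal resistance in series:
R_inner film = 1/(h_i·A) = 1/(10.3×12.2) = 0.007958 K/W
R_aluminium = L/(kA) = 0.0037/(210×12.2) = 1.444×10^-6 K/W
R_outer film = 1/(h_o·A) = 1/(13.3×12.2) = 0.006163 K/W
R_total = 0.01412 K/W
Q = ΔT / R_total = 212 / 0.01412

Q ≈ 15000 W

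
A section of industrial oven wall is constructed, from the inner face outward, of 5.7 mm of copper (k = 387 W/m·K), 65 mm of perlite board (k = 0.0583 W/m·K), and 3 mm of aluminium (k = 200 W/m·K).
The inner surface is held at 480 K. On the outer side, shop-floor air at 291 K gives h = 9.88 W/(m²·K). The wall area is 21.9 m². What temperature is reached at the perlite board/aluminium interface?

Thermal resistances in series:
R_copper = L/(kA) = 0.0057/(387×21.9) = 6.725×10^-7 K/W
R_perlite board = L/(kA) = 0.065/(0.0583×21.9) = 0.05091 K/W
R_aluminium = L/(kA) = 0.003/(200×21.9) = 6.849×10^-7 K/W
R_outer film = 1/(h_o·A) = 1/(9.88×21.9) = 0.004622 K/W
R_total = 0.05553 K/W;  Q = ΔT/R_total = 189/0.05553 = 3403 W
T_interface = T_inner − Q·ΣR(inner→interface) = 480 − 3400×0.05091

T ≈ 307 K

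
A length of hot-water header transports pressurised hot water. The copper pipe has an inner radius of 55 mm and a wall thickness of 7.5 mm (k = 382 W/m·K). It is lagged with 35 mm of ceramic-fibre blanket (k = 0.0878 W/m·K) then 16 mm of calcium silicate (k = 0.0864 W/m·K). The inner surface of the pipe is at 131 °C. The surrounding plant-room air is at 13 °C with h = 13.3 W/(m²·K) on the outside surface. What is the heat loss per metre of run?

Radial resistances (cylindrical: R_cond = ln(r_o/r_i)/(2πkL), R_conv = 1/(h·2πrL)):
R_copper pipe wall = ln(62.5/55)/(2π×382×1) = 5.326×10^-5 K/W
R_ceramic-fibre blanket = ln(97.5/62.5)/(2π×0.0878×1) = 0.8061 K/W
R_calcium silicate = ln(113.5/97.5)/(2π×0.0864×1) = 0.2799 K/W
R_outer film = 1/(h_o·2πr_oL) = 1/(13.3×2π×0.1135×1) = 0.1054 K/W
R_total = 1.191 K/W
Q = ΔT/R_total = 118/1.191

q′ ≈ 99 W/m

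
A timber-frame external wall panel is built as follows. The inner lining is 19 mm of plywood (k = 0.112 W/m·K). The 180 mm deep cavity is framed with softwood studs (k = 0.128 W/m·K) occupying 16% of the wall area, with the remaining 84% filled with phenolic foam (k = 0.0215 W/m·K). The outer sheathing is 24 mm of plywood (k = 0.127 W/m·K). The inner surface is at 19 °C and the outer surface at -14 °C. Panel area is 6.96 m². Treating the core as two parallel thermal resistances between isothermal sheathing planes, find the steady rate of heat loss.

Sheathing layers in series; stud and cavity paths in parallel between them.
R_inner = 0.019/(0.112×6.96) = 0.02437 K/W
R_stud  = 0.18/(0.128×0.16×6.96) = 1.263 K/W
R_cav   = 0.18/(0.0215×0.84×6.96) = 1.432 K/W
1/R_core = 1/R_stud + 1/R_cav → R_core = 0.671 K/W
R_outer = 0.024/(0.127×6.96) = 0.02715 K/W
R_total = 0.7226 K/W
Q = ΔT/R_total = 33/0.7226

Q ≈ 45.7 W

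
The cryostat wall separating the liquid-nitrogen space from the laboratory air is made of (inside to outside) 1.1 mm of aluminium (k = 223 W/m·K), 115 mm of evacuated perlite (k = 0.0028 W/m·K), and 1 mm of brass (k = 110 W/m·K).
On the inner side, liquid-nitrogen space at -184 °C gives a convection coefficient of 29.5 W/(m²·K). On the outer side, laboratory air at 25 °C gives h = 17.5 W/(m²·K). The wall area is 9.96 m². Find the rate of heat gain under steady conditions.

Q ≈ 50.6 W

Series thermal resistances:
R_inner film = 1/(h_i·A) = 1/(29.5×9.96) = 0.003403 K/W
R_aluminium = L/(kA) = 0.0011/(223×9.96) = 4.953×10^-7 K/W
R_evacuated perlite = L/(kA) = 0.115/(0.0028×9.96) = 4.124 K/W
R_brass = L/(kA) = 0.001/(110×9.96) = 9.127×10^-7 K/W
R_outer film = 1/(h_o·A) = 1/(17.5×9.96) = 0.005737 K/W
R_total = 4.133 K/W
Q = ΔT / R_total = 209 / 4.133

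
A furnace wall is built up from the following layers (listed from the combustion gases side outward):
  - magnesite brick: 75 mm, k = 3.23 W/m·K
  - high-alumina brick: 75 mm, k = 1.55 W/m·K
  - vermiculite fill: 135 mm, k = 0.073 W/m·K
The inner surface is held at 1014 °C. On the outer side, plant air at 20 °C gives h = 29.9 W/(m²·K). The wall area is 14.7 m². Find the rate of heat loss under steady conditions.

Q ≈ 7480 W

Series thermal resistances:
R_magnesite brick = L/(kA) = 0.075/(3.23×14.7) = 0.00158 K/W
R_high-alumina brick = L/(kA) = 0.075/(1.55×14.7) = 0.003292 K/W
R_vermiculite fill = L/(kA) = 0.135/(0.073×14.7) = 0.1258 K/W
R_outer film = 1/(h_o·A) = 1/(29.9×14.7) = 0.002275 K/W
R_total = 0.133 K/W
Q = ΔT / R_total = 994 / 0.133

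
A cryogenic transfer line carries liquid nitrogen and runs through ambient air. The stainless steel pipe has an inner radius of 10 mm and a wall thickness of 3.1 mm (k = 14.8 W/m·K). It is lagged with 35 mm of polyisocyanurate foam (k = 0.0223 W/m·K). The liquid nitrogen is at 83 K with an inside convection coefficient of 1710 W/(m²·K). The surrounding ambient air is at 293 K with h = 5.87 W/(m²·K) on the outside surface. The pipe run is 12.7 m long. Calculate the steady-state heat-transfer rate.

Q ≈ 271 W

Per-layer cylindrical resistances, series-summed:
R_inner film = 1/(h_i·2πr₁L) = 1/(1710×2π×0.01×12.7) = 7.329×10^-4 K/W
R_stainless steel pipe wall = ln(13.1/10)/(2π×14.8×12.7) = 2.286×10^-4 K/W
R_polyisocyanurate foam = ln(48.1/13.1)/(2π×0.0223×12.7) = 0.7309 K/W
R_outer film = 1/(h_o·2πr_oL) = 1/(5.87×2π×0.0481×12.7) = 0.04438 K/W
R_total = 0.7763 K/W
Q = ΔT/R_total = 210/0.7763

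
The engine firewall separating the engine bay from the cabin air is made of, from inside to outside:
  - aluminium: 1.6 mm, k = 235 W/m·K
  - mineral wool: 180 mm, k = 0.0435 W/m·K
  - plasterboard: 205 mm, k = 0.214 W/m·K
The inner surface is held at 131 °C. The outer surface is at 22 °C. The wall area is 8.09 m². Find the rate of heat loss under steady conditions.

Q ≈ 173 W

Model the wall as resistances in series:
R_aluminium = L/(kA) = 0.0016/(235×8.09) = 8.416×10^-7 K/W
R_mineral wool = L/(kA) = 0.18/(0.0435×8.09) = 0.5115 K/W
R_plasterboard = L/(kA) = 0.205/(0.214×8.09) = 0.1184 K/W
R_total = 0.6299 K/W
Q = ΔT / R_total = 109 / 0.6299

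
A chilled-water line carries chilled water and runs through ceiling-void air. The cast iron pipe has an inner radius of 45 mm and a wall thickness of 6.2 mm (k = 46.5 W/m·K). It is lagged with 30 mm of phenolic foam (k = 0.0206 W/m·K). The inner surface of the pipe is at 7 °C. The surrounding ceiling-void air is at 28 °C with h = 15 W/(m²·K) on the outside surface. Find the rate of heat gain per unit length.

q′ ≈ 5.68 W/m

Radial resistances (cylindrical: R_cond = ln(r_o/r_i)/(2πkL), R_conv = 1/(h·2πrL)):
R_cast iron pipe wall = ln(51.2/45)/(2π×46.5×1) = 4.418×10^-4 K/W
R_phenolic foam = ln(81.2/51.2)/(2π×0.0206×1) = 3.563 K/W
R_outer film = 1/(h_o·2πr_oL) = 1/(15×2π×0.0812×1) = 0.1307 K/W
R_total = 3.694 K/W
Q = ΔT/R_total = 21/3.694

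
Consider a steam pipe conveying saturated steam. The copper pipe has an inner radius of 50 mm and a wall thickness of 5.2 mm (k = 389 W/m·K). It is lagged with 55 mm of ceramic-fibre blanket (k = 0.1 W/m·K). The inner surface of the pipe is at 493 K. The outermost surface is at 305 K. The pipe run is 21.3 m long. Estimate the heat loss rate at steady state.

Q ≈ 3640 W

Cylindrical conduction, so R = ln(r₂/r₁)/(2πkL) per layer, in series:
R_copper pipe wall = ln(55.2/50)/(2π×389×21.3) = 1.9×10^-6 K/W
R_ceramic-fibre blanket = ln(110.2/55.2)/(2π×0.1×21.3) = 0.05166 K/W
R_total = 0.05166 K/W
Q = ΔT/R_total = 188/0.05166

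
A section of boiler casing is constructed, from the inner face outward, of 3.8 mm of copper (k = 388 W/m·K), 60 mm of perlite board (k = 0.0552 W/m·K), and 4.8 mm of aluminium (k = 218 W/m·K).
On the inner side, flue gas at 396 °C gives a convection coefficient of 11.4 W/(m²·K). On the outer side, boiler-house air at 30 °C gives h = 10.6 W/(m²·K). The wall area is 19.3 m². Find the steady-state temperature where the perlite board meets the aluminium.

T ≈ 57.2 °C

Model the wall as resistances in series:
R_inner film = 1/(h_i·A) = 1/(11.4×19.3) = 0.004545 K/W
R_copper = L/(kA) = 0.0038/(388×19.3) = 5.075×10^-7 K/W
R_perlite board = L/(kA) = 0.06/(0.0552×19.3) = 0.05632 K/W
R_aluminium = L/(kA) = 0.0048/(218×19.3) = 1.141×10^-6 K/W
R_outer film = 1/(h_o·A) = 1/(10.6×19.3) = 0.004888 K/W
R_total = 0.06575 K/W;  Q = ΔT/R_total = 366/0.06575 = 5566 W
T_interface = T_inner − Q·ΣR(inner→interface) = 396 − 5570×0.06086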